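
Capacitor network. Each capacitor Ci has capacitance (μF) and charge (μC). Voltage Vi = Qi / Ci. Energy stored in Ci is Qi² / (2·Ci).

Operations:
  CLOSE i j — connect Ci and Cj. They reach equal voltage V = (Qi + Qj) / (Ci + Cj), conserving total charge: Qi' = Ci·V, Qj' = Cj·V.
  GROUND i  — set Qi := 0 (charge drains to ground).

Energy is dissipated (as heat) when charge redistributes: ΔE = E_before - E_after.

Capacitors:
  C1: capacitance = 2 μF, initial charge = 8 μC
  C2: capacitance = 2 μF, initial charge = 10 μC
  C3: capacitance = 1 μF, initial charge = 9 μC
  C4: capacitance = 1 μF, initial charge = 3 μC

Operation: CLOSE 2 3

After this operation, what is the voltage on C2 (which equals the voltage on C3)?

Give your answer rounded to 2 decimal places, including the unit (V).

Initial: C1(2μF, Q=8μC, V=4.00V), C2(2μF, Q=10μC, V=5.00V), C3(1μF, Q=9μC, V=9.00V), C4(1μF, Q=3μC, V=3.00V)
Op 1: CLOSE 2-3: Q_total=19.00, C_total=3.00, V=6.33; Q2=12.67, Q3=6.33; dissipated=5.333

Answer: 6.33 V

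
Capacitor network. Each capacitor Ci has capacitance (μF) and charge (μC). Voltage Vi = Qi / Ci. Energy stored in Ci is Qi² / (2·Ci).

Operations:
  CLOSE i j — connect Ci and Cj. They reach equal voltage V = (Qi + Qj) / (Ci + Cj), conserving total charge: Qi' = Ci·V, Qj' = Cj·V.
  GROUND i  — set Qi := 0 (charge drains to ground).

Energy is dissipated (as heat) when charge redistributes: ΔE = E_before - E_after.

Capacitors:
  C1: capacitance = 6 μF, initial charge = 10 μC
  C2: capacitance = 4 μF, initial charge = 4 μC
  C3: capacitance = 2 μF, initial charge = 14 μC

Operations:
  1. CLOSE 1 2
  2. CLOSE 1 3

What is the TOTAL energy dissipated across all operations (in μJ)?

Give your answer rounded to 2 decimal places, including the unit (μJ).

Initial: C1(6μF, Q=10μC, V=1.67V), C2(4μF, Q=4μC, V=1.00V), C3(2μF, Q=14μC, V=7.00V)
Op 1: CLOSE 1-2: Q_total=14.00, C_total=10.00, V=1.40; Q1=8.40, Q2=5.60; dissipated=0.533
Op 2: CLOSE 1-3: Q_total=22.40, C_total=8.00, V=2.80; Q1=16.80, Q3=5.60; dissipated=23.520
Total dissipated: 24.053 μJ

Answer: 24.05 μJ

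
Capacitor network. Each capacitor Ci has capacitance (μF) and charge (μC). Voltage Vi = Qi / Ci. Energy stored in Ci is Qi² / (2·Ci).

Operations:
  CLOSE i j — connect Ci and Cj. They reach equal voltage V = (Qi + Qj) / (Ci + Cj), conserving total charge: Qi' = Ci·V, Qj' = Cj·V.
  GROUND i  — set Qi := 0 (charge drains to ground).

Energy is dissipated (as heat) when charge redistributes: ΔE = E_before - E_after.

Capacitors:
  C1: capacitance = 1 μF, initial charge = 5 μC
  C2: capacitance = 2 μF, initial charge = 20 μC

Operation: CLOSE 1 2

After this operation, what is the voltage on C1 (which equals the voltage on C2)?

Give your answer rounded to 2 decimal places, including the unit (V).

Initial: C1(1μF, Q=5μC, V=5.00V), C2(2μF, Q=20μC, V=10.00V)
Op 1: CLOSE 1-2: Q_total=25.00, C_total=3.00, V=8.33; Q1=8.33, Q2=16.67; dissipated=8.333

Answer: 8.33 V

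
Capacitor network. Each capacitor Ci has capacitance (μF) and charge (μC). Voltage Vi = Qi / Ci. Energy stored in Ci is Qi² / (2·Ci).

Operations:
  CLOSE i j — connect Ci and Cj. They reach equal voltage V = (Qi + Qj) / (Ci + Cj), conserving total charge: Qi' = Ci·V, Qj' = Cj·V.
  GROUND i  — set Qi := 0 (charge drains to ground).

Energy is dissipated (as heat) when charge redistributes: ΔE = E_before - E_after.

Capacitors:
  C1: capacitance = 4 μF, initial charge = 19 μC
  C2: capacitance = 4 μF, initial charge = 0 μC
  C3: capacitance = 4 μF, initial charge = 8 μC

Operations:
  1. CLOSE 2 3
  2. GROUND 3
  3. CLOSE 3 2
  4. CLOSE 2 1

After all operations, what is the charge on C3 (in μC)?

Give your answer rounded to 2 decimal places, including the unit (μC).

Answer: 2.00 μC

Derivation:
Initial: C1(4μF, Q=19μC, V=4.75V), C2(4μF, Q=0μC, V=0.00V), C3(4μF, Q=8μC, V=2.00V)
Op 1: CLOSE 2-3: Q_total=8.00, C_total=8.00, V=1.00; Q2=4.00, Q3=4.00; dissipated=4.000
Op 2: GROUND 3: Q3=0; energy lost=2.000
Op 3: CLOSE 3-2: Q_total=4.00, C_total=8.00, V=0.50; Q3=2.00, Q2=2.00; dissipated=1.000
Op 4: CLOSE 2-1: Q_total=21.00, C_total=8.00, V=2.62; Q2=10.50, Q1=10.50; dissipated=18.062
Final charges: Q1=10.50, Q2=10.50, Q3=2.00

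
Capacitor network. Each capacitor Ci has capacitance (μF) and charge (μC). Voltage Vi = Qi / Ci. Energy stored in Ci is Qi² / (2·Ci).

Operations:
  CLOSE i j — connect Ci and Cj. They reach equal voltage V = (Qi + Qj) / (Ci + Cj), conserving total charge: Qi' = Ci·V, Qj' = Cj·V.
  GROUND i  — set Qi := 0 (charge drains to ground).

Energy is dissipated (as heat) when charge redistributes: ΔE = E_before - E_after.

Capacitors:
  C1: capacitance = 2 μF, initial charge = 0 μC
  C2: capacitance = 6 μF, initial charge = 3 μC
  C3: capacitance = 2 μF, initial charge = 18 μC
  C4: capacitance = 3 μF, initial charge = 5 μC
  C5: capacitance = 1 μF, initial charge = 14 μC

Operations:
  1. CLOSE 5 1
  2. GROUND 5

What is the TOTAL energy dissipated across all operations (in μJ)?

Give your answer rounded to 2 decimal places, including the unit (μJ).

Initial: C1(2μF, Q=0μC, V=0.00V), C2(6μF, Q=3μC, V=0.50V), C3(2μF, Q=18μC, V=9.00V), C4(3μF, Q=5μC, V=1.67V), C5(1μF, Q=14μC, V=14.00V)
Op 1: CLOSE 5-1: Q_total=14.00, C_total=3.00, V=4.67; Q5=4.67, Q1=9.33; dissipated=65.333
Op 2: GROUND 5: Q5=0; energy lost=10.889
Total dissipated: 76.222 μJ

Answer: 76.22 μJ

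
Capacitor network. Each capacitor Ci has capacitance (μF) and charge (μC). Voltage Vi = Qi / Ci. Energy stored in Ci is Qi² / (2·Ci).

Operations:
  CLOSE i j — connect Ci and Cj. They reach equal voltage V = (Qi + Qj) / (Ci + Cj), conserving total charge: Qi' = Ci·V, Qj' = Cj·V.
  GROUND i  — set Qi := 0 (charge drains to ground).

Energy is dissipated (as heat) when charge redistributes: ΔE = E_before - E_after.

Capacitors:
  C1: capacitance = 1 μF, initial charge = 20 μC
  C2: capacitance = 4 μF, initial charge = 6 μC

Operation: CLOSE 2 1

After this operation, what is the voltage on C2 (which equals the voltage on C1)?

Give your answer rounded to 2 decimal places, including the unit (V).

Answer: 5.20 V

Derivation:
Initial: C1(1μF, Q=20μC, V=20.00V), C2(4μF, Q=6μC, V=1.50V)
Op 1: CLOSE 2-1: Q_total=26.00, C_total=5.00, V=5.20; Q2=20.80, Q1=5.20; dissipated=136.900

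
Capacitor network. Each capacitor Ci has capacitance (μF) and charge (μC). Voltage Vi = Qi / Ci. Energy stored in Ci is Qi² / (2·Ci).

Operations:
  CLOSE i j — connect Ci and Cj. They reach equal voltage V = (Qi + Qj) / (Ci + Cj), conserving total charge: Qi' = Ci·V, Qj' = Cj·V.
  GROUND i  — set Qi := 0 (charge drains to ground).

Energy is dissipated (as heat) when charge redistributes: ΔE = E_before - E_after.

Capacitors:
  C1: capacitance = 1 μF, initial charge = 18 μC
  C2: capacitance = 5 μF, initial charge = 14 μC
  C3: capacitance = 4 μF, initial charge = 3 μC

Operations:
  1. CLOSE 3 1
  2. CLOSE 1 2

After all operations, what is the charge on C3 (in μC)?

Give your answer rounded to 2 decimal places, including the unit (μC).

Answer: 16.80 μC

Derivation:
Initial: C1(1μF, Q=18μC, V=18.00V), C2(5μF, Q=14μC, V=2.80V), C3(4μF, Q=3μC, V=0.75V)
Op 1: CLOSE 3-1: Q_total=21.00, C_total=5.00, V=4.20; Q3=16.80, Q1=4.20; dissipated=119.025
Op 2: CLOSE 1-2: Q_total=18.20, C_total=6.00, V=3.03; Q1=3.03, Q2=15.17; dissipated=0.817
Final charges: Q1=3.03, Q2=15.17, Q3=16.80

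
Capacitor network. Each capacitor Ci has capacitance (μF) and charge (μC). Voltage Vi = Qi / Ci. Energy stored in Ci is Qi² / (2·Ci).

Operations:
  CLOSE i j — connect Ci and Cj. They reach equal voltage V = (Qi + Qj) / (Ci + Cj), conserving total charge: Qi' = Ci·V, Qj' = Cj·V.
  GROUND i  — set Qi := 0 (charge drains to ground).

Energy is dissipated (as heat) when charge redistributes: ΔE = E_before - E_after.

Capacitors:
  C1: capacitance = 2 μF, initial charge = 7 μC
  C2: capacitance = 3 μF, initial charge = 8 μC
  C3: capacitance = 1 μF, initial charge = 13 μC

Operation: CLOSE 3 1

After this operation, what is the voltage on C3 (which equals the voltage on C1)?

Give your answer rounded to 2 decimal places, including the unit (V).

Answer: 6.67 V

Derivation:
Initial: C1(2μF, Q=7μC, V=3.50V), C2(3μF, Q=8μC, V=2.67V), C3(1μF, Q=13μC, V=13.00V)
Op 1: CLOSE 3-1: Q_total=20.00, C_total=3.00, V=6.67; Q3=6.67, Q1=13.33; dissipated=30.083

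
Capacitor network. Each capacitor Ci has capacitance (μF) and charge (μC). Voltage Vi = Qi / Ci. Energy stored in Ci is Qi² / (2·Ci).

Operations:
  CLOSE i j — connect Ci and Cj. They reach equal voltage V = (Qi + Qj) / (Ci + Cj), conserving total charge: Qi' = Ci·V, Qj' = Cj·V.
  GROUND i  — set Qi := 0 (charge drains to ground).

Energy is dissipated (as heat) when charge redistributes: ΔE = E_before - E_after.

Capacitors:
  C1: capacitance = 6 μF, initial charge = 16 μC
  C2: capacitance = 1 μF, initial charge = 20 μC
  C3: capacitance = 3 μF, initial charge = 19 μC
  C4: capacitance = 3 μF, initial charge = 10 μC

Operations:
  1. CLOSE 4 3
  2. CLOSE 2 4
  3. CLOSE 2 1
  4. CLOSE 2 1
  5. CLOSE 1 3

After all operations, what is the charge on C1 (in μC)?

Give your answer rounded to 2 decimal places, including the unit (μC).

Answer: 23.74 μC

Derivation:
Initial: C1(6μF, Q=16μC, V=2.67V), C2(1μF, Q=20μC, V=20.00V), C3(3μF, Q=19μC, V=6.33V), C4(3μF, Q=10μC, V=3.33V)
Op 1: CLOSE 4-3: Q_total=29.00, C_total=6.00, V=4.83; Q4=14.50, Q3=14.50; dissipated=6.750
Op 2: CLOSE 2-4: Q_total=34.50, C_total=4.00, V=8.62; Q2=8.62, Q4=25.88; dissipated=86.260
Op 3: CLOSE 2-1: Q_total=24.62, C_total=7.00, V=3.52; Q2=3.52, Q1=21.11; dissipated=15.215
Op 4: CLOSE 2-1: Q_total=24.62, C_total=7.00, V=3.52; Q2=3.52, Q1=21.11; dissipated=0.000
Op 5: CLOSE 1-3: Q_total=35.61, C_total=9.00, V=3.96; Q1=23.74, Q3=11.87; dissipated=1.730
Final charges: Q1=23.74, Q2=3.52, Q3=11.87, Q4=25.88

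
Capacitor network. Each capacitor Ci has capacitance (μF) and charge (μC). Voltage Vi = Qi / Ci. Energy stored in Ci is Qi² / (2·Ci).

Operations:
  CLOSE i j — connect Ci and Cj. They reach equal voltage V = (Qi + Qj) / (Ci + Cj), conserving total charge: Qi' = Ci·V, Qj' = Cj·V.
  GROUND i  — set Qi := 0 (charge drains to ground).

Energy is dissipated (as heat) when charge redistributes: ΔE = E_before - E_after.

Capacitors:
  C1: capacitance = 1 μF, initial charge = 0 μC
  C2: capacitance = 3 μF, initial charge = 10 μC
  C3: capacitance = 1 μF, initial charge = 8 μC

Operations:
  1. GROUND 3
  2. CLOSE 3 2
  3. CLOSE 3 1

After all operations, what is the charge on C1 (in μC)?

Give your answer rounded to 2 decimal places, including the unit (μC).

Initial: C1(1μF, Q=0μC, V=0.00V), C2(3μF, Q=10μC, V=3.33V), C3(1μF, Q=8μC, V=8.00V)
Op 1: GROUND 3: Q3=0; energy lost=32.000
Op 2: CLOSE 3-2: Q_total=10.00, C_total=4.00, V=2.50; Q3=2.50, Q2=7.50; dissipated=4.167
Op 3: CLOSE 3-1: Q_total=2.50, C_total=2.00, V=1.25; Q3=1.25, Q1=1.25; dissipated=1.562
Final charges: Q1=1.25, Q2=7.50, Q3=1.25

Answer: 1.25 μC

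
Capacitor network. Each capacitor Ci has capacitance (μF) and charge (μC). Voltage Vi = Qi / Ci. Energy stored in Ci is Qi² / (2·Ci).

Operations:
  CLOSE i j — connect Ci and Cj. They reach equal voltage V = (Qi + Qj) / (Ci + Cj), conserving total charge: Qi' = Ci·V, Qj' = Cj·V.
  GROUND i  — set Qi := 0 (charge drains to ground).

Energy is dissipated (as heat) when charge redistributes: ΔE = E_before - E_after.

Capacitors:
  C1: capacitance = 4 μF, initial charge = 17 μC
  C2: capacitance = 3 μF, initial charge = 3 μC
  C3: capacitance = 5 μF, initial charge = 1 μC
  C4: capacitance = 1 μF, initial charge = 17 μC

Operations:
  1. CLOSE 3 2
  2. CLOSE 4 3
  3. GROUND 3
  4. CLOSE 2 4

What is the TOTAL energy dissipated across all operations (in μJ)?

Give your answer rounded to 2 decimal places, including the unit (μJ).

Answer: 143.28 μJ

Derivation:
Initial: C1(4μF, Q=17μC, V=4.25V), C2(3μF, Q=3μC, V=1.00V), C3(5μF, Q=1μC, V=0.20V), C4(1μF, Q=17μC, V=17.00V)
Op 1: CLOSE 3-2: Q_total=4.00, C_total=8.00, V=0.50; Q3=2.50, Q2=1.50; dissipated=0.600
Op 2: CLOSE 4-3: Q_total=19.50, C_total=6.00, V=3.25; Q4=3.25, Q3=16.25; dissipated=113.438
Op 3: GROUND 3: Q3=0; energy lost=26.406
Op 4: CLOSE 2-4: Q_total=4.75, C_total=4.00, V=1.19; Q2=3.56, Q4=1.19; dissipated=2.836
Total dissipated: 143.280 μJ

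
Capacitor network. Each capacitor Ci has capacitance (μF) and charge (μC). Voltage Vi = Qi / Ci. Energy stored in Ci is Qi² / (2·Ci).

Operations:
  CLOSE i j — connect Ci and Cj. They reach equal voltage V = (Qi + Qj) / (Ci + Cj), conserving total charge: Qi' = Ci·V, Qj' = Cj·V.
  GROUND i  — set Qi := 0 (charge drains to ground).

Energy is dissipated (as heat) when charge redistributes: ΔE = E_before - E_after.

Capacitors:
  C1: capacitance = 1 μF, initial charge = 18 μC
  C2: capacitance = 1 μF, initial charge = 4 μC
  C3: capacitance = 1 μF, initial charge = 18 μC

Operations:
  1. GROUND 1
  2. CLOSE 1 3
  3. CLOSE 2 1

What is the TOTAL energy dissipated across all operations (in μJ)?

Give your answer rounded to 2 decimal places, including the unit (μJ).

Initial: C1(1μF, Q=18μC, V=18.00V), C2(1μF, Q=4μC, V=4.00V), C3(1μF, Q=18μC, V=18.00V)
Op 1: GROUND 1: Q1=0; energy lost=162.000
Op 2: CLOSE 1-3: Q_total=18.00, C_total=2.00, V=9.00; Q1=9.00, Q3=9.00; dissipated=81.000
Op 3: CLOSE 2-1: Q_total=13.00, C_total=2.00, V=6.50; Q2=6.50, Q1=6.50; dissipated=6.250
Total dissipated: 249.250 μJ

Answer: 249.25 μJ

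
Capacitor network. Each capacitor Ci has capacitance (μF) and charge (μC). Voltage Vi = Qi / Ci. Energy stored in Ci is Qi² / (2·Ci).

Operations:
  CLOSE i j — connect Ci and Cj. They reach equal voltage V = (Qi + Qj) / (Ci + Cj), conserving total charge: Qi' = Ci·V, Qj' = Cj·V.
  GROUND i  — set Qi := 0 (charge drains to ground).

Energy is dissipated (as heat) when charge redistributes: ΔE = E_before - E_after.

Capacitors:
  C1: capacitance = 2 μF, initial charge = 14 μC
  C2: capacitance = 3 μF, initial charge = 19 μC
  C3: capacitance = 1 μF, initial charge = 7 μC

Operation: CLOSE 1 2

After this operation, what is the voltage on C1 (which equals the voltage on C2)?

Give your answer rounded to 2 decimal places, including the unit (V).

Initial: C1(2μF, Q=14μC, V=7.00V), C2(3μF, Q=19μC, V=6.33V), C3(1μF, Q=7μC, V=7.00V)
Op 1: CLOSE 1-2: Q_total=33.00, C_total=5.00, V=6.60; Q1=13.20, Q2=19.80; dissipated=0.267

Answer: 6.60 V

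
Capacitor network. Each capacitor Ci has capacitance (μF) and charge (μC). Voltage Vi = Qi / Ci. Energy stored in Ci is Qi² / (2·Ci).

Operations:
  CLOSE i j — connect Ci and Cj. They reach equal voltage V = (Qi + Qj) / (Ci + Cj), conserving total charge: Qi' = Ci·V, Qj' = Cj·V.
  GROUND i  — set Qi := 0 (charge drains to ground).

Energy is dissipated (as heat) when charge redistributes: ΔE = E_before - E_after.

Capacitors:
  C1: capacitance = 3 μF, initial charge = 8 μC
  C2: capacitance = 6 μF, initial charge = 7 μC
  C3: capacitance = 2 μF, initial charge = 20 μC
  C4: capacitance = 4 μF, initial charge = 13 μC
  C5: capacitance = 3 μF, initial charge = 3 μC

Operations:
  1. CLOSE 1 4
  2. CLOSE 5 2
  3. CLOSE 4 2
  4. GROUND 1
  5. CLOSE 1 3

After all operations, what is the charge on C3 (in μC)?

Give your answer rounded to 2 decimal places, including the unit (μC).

Initial: C1(3μF, Q=8μC, V=2.67V), C2(6μF, Q=7μC, V=1.17V), C3(2μF, Q=20μC, V=10.00V), C4(4μF, Q=13μC, V=3.25V), C5(3μF, Q=3μC, V=1.00V)
Op 1: CLOSE 1-4: Q_total=21.00, C_total=7.00, V=3.00; Q1=9.00, Q4=12.00; dissipated=0.292
Op 2: CLOSE 5-2: Q_total=10.00, C_total=9.00, V=1.11; Q5=3.33, Q2=6.67; dissipated=0.028
Op 3: CLOSE 4-2: Q_total=18.67, C_total=10.00, V=1.87; Q4=7.47, Q2=11.20; dissipated=4.281
Op 4: GROUND 1: Q1=0; energy lost=13.500
Op 5: CLOSE 1-3: Q_total=20.00, C_total=5.00, V=4.00; Q1=12.00, Q3=8.00; dissipated=60.000
Final charges: Q1=12.00, Q2=11.20, Q3=8.00, Q4=7.47, Q5=3.33

Answer: 8.00 μC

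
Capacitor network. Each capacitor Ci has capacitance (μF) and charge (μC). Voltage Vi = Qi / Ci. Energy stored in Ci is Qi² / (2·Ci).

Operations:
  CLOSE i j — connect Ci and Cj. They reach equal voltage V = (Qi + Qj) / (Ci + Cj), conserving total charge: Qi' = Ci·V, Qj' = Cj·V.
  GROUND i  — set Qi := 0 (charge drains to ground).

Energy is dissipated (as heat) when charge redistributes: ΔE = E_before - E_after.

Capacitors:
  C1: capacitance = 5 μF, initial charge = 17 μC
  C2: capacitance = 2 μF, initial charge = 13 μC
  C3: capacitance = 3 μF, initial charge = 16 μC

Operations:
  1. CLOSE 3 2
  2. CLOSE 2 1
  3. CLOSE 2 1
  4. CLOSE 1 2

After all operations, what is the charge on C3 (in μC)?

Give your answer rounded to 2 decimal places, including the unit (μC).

Answer: 17.40 μC

Derivation:
Initial: C1(5μF, Q=17μC, V=3.40V), C2(2μF, Q=13μC, V=6.50V), C3(3μF, Q=16μC, V=5.33V)
Op 1: CLOSE 3-2: Q_total=29.00, C_total=5.00, V=5.80; Q3=17.40, Q2=11.60; dissipated=0.817
Op 2: CLOSE 2-1: Q_total=28.60, C_total=7.00, V=4.09; Q2=8.17, Q1=20.43; dissipated=4.114
Op 3: CLOSE 2-1: Q_total=28.60, C_total=7.00, V=4.09; Q2=8.17, Q1=20.43; dissipated=0.000
Op 4: CLOSE 1-2: Q_total=28.60, C_total=7.00, V=4.09; Q1=20.43, Q2=8.17; dissipated=0.000
Final charges: Q1=20.43, Q2=8.17, Q3=17.40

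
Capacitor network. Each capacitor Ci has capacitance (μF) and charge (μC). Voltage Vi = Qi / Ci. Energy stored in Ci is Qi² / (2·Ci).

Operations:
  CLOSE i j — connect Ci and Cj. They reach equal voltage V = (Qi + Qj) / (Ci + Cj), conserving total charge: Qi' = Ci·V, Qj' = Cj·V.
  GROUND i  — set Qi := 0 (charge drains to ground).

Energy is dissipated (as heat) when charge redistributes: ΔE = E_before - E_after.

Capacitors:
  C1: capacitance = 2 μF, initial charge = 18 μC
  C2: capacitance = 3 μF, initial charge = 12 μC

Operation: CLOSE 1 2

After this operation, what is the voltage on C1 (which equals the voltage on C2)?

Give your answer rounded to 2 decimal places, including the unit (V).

Initial: C1(2μF, Q=18μC, V=9.00V), C2(3μF, Q=12μC, V=4.00V)
Op 1: CLOSE 1-2: Q_total=30.00, C_total=5.00, V=6.00; Q1=12.00, Q2=18.00; dissipated=15.000

Answer: 6.00 V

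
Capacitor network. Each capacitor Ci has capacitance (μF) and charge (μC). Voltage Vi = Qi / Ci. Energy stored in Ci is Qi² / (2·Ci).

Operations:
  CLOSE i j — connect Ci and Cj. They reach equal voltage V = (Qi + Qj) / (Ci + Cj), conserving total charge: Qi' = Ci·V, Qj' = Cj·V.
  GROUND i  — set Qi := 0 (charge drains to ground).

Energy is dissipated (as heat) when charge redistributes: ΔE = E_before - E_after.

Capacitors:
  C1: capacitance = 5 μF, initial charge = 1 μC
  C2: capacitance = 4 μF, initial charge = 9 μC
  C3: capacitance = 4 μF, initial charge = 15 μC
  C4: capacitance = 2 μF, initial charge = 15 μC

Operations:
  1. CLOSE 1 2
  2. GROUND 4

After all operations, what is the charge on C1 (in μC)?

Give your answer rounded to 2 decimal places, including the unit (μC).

Answer: 5.56 μC

Derivation:
Initial: C1(5μF, Q=1μC, V=0.20V), C2(4μF, Q=9μC, V=2.25V), C3(4μF, Q=15μC, V=3.75V), C4(2μF, Q=15μC, V=7.50V)
Op 1: CLOSE 1-2: Q_total=10.00, C_total=9.00, V=1.11; Q1=5.56, Q2=4.44; dissipated=4.669
Op 2: GROUND 4: Q4=0; energy lost=56.250
Final charges: Q1=5.56, Q2=4.44, Q3=15.00, Q4=0.00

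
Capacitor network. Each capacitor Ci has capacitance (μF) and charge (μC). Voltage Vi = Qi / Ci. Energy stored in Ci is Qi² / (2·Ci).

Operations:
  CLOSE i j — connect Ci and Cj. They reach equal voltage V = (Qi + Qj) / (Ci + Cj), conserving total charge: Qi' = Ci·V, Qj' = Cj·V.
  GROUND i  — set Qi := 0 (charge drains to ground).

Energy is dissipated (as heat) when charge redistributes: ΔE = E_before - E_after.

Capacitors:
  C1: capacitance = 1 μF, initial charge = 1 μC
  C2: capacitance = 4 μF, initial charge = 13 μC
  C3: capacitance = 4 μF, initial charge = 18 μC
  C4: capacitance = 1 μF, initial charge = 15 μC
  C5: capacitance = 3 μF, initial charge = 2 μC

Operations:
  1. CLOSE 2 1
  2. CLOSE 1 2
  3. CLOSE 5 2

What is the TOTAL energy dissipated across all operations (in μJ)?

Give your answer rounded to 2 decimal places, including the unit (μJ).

Initial: C1(1μF, Q=1μC, V=1.00V), C2(4μF, Q=13μC, V=3.25V), C3(4μF, Q=18μC, V=4.50V), C4(1μF, Q=15μC, V=15.00V), C5(3μF, Q=2μC, V=0.67V)
Op 1: CLOSE 2-1: Q_total=14.00, C_total=5.00, V=2.80; Q2=11.20, Q1=2.80; dissipated=2.025
Op 2: CLOSE 1-2: Q_total=14.00, C_total=5.00, V=2.80; Q1=2.80, Q2=11.20; dissipated=0.000
Op 3: CLOSE 5-2: Q_total=13.20, C_total=7.00, V=1.89; Q5=5.66, Q2=7.54; dissipated=3.901
Total dissipated: 5.926 μJ

Answer: 5.93 μJ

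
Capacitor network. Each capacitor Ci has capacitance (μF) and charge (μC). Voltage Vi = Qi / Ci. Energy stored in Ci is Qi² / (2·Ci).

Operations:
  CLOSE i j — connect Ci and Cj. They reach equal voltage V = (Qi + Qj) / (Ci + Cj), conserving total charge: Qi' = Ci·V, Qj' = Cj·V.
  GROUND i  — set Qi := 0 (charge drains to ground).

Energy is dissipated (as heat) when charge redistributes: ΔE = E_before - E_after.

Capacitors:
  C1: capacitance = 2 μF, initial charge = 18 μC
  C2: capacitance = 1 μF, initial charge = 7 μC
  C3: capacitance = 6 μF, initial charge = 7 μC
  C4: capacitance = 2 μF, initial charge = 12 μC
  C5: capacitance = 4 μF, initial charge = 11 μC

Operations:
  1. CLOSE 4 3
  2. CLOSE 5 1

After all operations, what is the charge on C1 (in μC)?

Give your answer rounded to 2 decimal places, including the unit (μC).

Answer: 9.67 μC

Derivation:
Initial: C1(2μF, Q=18μC, V=9.00V), C2(1μF, Q=7μC, V=7.00V), C3(6μF, Q=7μC, V=1.17V), C4(2μF, Q=12μC, V=6.00V), C5(4μF, Q=11μC, V=2.75V)
Op 1: CLOSE 4-3: Q_total=19.00, C_total=8.00, V=2.38; Q4=4.75, Q3=14.25; dissipated=17.521
Op 2: CLOSE 5-1: Q_total=29.00, C_total=6.00, V=4.83; Q5=19.33, Q1=9.67; dissipated=26.042
Final charges: Q1=9.67, Q2=7.00, Q3=14.25, Q4=4.75, Q5=19.33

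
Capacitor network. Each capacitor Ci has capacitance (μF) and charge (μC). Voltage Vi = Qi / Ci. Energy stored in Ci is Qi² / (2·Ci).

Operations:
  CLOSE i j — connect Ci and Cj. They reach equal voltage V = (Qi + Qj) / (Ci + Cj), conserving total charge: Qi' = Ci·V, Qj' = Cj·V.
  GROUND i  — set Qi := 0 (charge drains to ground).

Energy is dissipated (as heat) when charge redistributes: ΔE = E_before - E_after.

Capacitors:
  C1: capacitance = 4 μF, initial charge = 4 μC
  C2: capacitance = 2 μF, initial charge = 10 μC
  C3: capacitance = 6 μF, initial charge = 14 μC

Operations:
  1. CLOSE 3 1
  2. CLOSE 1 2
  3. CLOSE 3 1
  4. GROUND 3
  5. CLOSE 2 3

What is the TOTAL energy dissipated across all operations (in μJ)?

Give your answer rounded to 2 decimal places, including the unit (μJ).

Initial: C1(4μF, Q=4μC, V=1.00V), C2(2μF, Q=10μC, V=5.00V), C3(6μF, Q=14μC, V=2.33V)
Op 1: CLOSE 3-1: Q_total=18.00, C_total=10.00, V=1.80; Q3=10.80, Q1=7.20; dissipated=2.133
Op 2: CLOSE 1-2: Q_total=17.20, C_total=6.00, V=2.87; Q1=11.47, Q2=5.73; dissipated=6.827
Op 3: CLOSE 3-1: Q_total=22.27, C_total=10.00, V=2.23; Q3=13.36, Q1=8.91; dissipated=1.365
Op 4: GROUND 3: Q3=0; energy lost=14.874
Op 5: CLOSE 2-3: Q_total=5.73, C_total=8.00, V=0.72; Q2=1.43, Q3=4.30; dissipated=6.163
Total dissipated: 31.363 μJ

Answer: 31.36 μJ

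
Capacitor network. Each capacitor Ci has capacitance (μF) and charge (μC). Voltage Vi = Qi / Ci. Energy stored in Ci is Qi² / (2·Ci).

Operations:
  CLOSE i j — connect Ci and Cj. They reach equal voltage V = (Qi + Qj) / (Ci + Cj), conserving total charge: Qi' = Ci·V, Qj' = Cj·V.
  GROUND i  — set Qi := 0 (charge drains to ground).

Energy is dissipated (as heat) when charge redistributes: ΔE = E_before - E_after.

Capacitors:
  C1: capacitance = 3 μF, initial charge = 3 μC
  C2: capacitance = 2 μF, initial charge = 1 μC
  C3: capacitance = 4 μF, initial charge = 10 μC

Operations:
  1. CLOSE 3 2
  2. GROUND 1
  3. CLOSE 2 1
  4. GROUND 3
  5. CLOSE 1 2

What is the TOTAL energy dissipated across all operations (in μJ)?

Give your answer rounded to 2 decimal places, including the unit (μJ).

Answer: 12.91 μJ

Derivation:
Initial: C1(3μF, Q=3μC, V=1.00V), C2(2μF, Q=1μC, V=0.50V), C3(4μF, Q=10μC, V=2.50V)
Op 1: CLOSE 3-2: Q_total=11.00, C_total=6.00, V=1.83; Q3=7.33, Q2=3.67; dissipated=2.667
Op 2: GROUND 1: Q1=0; energy lost=1.500
Op 3: CLOSE 2-1: Q_total=3.67, C_total=5.00, V=0.73; Q2=1.47, Q1=2.20; dissipated=2.017
Op 4: GROUND 3: Q3=0; energy lost=6.722
Op 5: CLOSE 1-2: Q_total=3.67, C_total=5.00, V=0.73; Q1=2.20, Q2=1.47; dissipated=0.000
Total dissipated: 12.906 μJ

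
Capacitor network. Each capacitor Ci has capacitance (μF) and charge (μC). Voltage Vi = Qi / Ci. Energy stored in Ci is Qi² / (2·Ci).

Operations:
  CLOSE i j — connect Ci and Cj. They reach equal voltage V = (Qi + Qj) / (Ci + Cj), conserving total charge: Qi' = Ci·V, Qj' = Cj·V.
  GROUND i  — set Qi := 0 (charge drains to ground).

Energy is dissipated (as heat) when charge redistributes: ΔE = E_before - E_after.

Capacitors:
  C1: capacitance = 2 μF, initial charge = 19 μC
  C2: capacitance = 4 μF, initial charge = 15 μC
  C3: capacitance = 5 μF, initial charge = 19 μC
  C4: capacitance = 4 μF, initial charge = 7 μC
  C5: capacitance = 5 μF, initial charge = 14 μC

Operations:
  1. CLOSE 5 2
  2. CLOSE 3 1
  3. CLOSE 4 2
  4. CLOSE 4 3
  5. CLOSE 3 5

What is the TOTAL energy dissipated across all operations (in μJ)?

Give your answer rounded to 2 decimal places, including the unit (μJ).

Initial: C1(2μF, Q=19μC, V=9.50V), C2(4μF, Q=15μC, V=3.75V), C3(5μF, Q=19μC, V=3.80V), C4(4μF, Q=7μC, V=1.75V), C5(5μF, Q=14μC, V=2.80V)
Op 1: CLOSE 5-2: Q_total=29.00, C_total=9.00, V=3.22; Q5=16.11, Q2=12.89; dissipated=1.003
Op 2: CLOSE 3-1: Q_total=38.00, C_total=7.00, V=5.43; Q3=27.14, Q1=10.86; dissipated=23.207
Op 3: CLOSE 4-2: Q_total=19.89, C_total=8.00, V=2.49; Q4=9.94, Q2=9.94; dissipated=2.167
Op 4: CLOSE 4-3: Q_total=37.09, C_total=9.00, V=4.12; Q4=16.48, Q3=20.60; dissipated=9.620
Op 5: CLOSE 3-5: Q_total=36.72, C_total=10.00, V=3.67; Q3=18.36, Q5=18.36; dissipated=1.009
Total dissipated: 37.007 μJ

Answer: 37.01 μJ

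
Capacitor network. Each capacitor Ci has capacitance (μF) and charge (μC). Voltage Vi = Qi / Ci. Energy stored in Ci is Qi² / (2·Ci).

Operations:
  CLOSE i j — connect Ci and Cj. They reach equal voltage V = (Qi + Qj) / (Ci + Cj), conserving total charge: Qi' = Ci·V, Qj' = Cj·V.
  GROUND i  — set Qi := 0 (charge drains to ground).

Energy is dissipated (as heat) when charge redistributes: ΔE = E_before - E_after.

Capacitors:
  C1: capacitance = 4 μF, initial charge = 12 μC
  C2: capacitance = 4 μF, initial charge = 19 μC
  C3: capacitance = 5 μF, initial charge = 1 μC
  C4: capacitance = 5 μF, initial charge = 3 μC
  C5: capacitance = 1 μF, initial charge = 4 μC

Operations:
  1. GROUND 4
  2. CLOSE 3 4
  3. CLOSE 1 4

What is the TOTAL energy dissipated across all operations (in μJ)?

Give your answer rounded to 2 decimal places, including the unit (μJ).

Answer: 10.29 μJ

Derivation:
Initial: C1(4μF, Q=12μC, V=3.00V), C2(4μF, Q=19μC, V=4.75V), C3(5μF, Q=1μC, V=0.20V), C4(5μF, Q=3μC, V=0.60V), C5(1μF, Q=4μC, V=4.00V)
Op 1: GROUND 4: Q4=0; energy lost=0.900
Op 2: CLOSE 3-4: Q_total=1.00, C_total=10.00, V=0.10; Q3=0.50, Q4=0.50; dissipated=0.050
Op 3: CLOSE 1-4: Q_total=12.50, C_total=9.00, V=1.39; Q1=5.56, Q4=6.94; dissipated=9.344
Total dissipated: 10.294 μJ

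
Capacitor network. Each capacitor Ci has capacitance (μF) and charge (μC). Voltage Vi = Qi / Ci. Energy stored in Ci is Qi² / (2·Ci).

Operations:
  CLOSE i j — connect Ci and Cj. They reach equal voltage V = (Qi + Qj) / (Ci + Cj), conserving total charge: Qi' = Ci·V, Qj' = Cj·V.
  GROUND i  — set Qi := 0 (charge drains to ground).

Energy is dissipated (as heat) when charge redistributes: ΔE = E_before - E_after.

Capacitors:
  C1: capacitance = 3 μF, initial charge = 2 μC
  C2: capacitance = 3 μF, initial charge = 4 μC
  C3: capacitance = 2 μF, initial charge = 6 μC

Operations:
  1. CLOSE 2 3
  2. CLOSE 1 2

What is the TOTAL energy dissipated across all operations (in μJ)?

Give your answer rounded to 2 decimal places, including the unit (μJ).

Answer: 3.00 μJ

Derivation:
Initial: C1(3μF, Q=2μC, V=0.67V), C2(3μF, Q=4μC, V=1.33V), C3(2μF, Q=6μC, V=3.00V)
Op 1: CLOSE 2-3: Q_total=10.00, C_total=5.00, V=2.00; Q2=6.00, Q3=4.00; dissipated=1.667
Op 2: CLOSE 1-2: Q_total=8.00, C_total=6.00, V=1.33; Q1=4.00, Q2=4.00; dissipated=1.333
Total dissipated: 3.000 μJ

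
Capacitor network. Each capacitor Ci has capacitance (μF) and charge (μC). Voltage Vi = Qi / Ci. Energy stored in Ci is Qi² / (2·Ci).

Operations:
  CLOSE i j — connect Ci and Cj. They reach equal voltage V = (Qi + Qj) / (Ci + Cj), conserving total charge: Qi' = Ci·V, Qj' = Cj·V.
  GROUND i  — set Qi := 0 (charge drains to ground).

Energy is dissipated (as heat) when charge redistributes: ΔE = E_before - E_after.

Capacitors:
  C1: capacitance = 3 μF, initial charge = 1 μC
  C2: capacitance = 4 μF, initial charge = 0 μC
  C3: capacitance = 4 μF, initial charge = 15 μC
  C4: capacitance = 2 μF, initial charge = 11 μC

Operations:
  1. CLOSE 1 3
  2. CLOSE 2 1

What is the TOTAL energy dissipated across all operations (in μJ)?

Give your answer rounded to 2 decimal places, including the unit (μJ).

Initial: C1(3μF, Q=1μC, V=0.33V), C2(4μF, Q=0μC, V=0.00V), C3(4μF, Q=15μC, V=3.75V), C4(2μF, Q=11μC, V=5.50V)
Op 1: CLOSE 1-3: Q_total=16.00, C_total=7.00, V=2.29; Q1=6.86, Q3=9.14; dissipated=10.006
Op 2: CLOSE 2-1: Q_total=6.86, C_total=7.00, V=0.98; Q2=3.92, Q1=2.94; dissipated=4.478
Total dissipated: 14.484 μJ

Answer: 14.48 μJ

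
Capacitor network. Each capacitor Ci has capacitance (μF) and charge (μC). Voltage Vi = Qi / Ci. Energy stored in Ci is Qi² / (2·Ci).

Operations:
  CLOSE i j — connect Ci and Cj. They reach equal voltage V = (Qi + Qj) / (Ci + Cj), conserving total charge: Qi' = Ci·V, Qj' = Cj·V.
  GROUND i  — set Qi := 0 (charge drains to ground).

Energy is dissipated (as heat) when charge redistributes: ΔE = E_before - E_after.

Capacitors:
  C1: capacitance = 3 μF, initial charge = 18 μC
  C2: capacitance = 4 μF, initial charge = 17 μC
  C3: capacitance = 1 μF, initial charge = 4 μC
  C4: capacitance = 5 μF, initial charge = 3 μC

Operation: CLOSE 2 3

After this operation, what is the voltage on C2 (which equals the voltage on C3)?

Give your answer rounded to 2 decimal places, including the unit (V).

Initial: C1(3μF, Q=18μC, V=6.00V), C2(4μF, Q=17μC, V=4.25V), C3(1μF, Q=4μC, V=4.00V), C4(5μF, Q=3μC, V=0.60V)
Op 1: CLOSE 2-3: Q_total=21.00, C_total=5.00, V=4.20; Q2=16.80, Q3=4.20; dissipated=0.025

Answer: 4.20 V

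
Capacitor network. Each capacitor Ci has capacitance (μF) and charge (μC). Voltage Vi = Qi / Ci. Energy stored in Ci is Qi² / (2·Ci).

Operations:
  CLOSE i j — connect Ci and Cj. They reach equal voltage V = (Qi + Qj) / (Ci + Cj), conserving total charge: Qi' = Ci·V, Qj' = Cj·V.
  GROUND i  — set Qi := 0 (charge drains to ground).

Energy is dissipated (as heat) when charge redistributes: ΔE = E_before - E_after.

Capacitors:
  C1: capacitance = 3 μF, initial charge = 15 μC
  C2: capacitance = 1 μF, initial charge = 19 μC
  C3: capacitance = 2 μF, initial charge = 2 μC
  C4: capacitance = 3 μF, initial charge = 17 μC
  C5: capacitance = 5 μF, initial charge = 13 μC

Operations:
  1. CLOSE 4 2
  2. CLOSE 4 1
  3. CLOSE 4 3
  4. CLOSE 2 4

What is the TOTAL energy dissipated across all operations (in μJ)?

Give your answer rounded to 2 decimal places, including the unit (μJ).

Initial: C1(3μF, Q=15μC, V=5.00V), C2(1μF, Q=19μC, V=19.00V), C3(2μF, Q=2μC, V=1.00V), C4(3μF, Q=17μC, V=5.67V), C5(5μF, Q=13μC, V=2.60V)
Op 1: CLOSE 4-2: Q_total=36.00, C_total=4.00, V=9.00; Q4=27.00, Q2=9.00; dissipated=66.667
Op 2: CLOSE 4-1: Q_total=42.00, C_total=6.00, V=7.00; Q4=21.00, Q1=21.00; dissipated=12.000
Op 3: CLOSE 4-3: Q_total=23.00, C_total=5.00, V=4.60; Q4=13.80, Q3=9.20; dissipated=21.600
Op 4: CLOSE 2-4: Q_total=22.80, C_total=4.00, V=5.70; Q2=5.70, Q4=17.10; dissipated=7.260
Total dissipated: 107.527 μJ

Answer: 107.53 μJ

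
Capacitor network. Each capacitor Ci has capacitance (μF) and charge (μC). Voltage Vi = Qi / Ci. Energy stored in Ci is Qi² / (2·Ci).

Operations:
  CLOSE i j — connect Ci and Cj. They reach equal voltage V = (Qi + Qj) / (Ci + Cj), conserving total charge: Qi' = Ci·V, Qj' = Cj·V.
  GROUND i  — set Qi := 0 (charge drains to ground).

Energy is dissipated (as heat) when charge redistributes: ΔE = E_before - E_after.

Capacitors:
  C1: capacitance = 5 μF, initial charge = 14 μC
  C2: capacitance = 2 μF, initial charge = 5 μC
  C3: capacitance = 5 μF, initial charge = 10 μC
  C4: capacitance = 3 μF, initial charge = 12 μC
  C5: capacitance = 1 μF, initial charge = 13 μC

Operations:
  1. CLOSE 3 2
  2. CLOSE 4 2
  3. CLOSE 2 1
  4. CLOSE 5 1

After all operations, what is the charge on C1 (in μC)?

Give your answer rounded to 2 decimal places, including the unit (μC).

Answer: 23.04 μC

Derivation:
Initial: C1(5μF, Q=14μC, V=2.80V), C2(2μF, Q=5μC, V=2.50V), C3(5μF, Q=10μC, V=2.00V), C4(3μF, Q=12μC, V=4.00V), C5(1μF, Q=13μC, V=13.00V)
Op 1: CLOSE 3-2: Q_total=15.00, C_total=7.00, V=2.14; Q3=10.71, Q2=4.29; dissipated=0.179
Op 2: CLOSE 4-2: Q_total=16.29, C_total=5.00, V=3.26; Q4=9.77, Q2=6.51; dissipated=2.069
Op 3: CLOSE 2-1: Q_total=20.51, C_total=7.00, V=2.93; Q2=5.86, Q1=14.65; dissipated=0.149
Op 4: CLOSE 5-1: Q_total=27.65, C_total=6.00, V=4.61; Q5=4.61, Q1=23.04; dissipated=42.247
Final charges: Q1=23.04, Q2=5.86, Q3=10.71, Q4=9.77, Q5=4.61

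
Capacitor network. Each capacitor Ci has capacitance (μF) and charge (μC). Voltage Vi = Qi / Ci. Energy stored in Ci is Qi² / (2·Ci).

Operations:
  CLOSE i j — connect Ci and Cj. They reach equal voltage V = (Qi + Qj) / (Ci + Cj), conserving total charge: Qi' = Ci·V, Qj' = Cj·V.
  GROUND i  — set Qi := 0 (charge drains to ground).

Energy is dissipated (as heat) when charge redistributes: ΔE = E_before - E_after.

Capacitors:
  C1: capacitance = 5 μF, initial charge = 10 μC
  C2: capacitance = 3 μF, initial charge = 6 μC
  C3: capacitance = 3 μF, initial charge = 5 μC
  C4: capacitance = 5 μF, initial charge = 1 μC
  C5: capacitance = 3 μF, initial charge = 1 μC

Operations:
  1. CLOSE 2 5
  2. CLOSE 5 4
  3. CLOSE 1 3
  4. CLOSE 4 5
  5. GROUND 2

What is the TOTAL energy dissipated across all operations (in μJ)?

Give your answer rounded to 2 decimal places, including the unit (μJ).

Answer: 5.11 μJ

Derivation:
Initial: C1(5μF, Q=10μC, V=2.00V), C2(3μF, Q=6μC, V=2.00V), C3(3μF, Q=5μC, V=1.67V), C4(5μF, Q=1μC, V=0.20V), C5(3μF, Q=1μC, V=0.33V)
Op 1: CLOSE 2-5: Q_total=7.00, C_total=6.00, V=1.17; Q2=3.50, Q5=3.50; dissipated=2.083
Op 2: CLOSE 5-4: Q_total=4.50, C_total=8.00, V=0.56; Q5=1.69, Q4=2.81; dissipated=0.876
Op 3: CLOSE 1-3: Q_total=15.00, C_total=8.00, V=1.88; Q1=9.38, Q3=5.62; dissipated=0.104
Op 4: CLOSE 4-5: Q_total=4.50, C_total=8.00, V=0.56; Q4=2.81, Q5=1.69; dissipated=0.000
Op 5: GROUND 2: Q2=0; energy lost=2.042
Total dissipated: 5.105 μJ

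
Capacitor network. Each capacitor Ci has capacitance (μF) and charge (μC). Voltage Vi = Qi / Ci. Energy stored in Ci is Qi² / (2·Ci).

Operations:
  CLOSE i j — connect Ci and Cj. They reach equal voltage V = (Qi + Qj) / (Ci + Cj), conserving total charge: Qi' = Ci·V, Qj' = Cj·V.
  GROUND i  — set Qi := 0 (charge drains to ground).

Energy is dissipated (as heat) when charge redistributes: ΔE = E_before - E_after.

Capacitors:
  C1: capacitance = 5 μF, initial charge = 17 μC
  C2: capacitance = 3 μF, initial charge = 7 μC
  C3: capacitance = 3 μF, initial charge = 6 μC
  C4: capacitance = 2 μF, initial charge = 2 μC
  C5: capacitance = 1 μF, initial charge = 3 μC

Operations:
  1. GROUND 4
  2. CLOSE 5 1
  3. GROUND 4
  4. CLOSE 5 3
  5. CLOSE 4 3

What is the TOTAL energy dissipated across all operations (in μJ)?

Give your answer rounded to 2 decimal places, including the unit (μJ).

Initial: C1(5μF, Q=17μC, V=3.40V), C2(3μF, Q=7μC, V=2.33V), C3(3μF, Q=6μC, V=2.00V), C4(2μF, Q=2μC, V=1.00V), C5(1μF, Q=3μC, V=3.00V)
Op 1: GROUND 4: Q4=0; energy lost=1.000
Op 2: CLOSE 5-1: Q_total=20.00, C_total=6.00, V=3.33; Q5=3.33, Q1=16.67; dissipated=0.067
Op 3: GROUND 4: Q4=0; energy lost=0.000
Op 4: CLOSE 5-3: Q_total=9.33, C_total=4.00, V=2.33; Q5=2.33, Q3=7.00; dissipated=0.667
Op 5: CLOSE 4-3: Q_total=7.00, C_total=5.00, V=1.40; Q4=2.80, Q3=4.20; dissipated=3.267
Total dissipated: 5.000 μJ

Answer: 5.00 μJ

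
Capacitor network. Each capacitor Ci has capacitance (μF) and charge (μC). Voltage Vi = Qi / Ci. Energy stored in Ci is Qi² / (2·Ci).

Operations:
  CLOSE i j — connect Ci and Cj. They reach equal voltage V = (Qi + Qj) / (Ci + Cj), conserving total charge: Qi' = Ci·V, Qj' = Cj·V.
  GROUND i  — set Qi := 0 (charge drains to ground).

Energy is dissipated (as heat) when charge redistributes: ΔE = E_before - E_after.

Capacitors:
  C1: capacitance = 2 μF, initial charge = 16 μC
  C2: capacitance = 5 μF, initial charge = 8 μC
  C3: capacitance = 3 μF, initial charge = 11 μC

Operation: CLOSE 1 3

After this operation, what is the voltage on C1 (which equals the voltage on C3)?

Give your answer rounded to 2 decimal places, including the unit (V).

Initial: C1(2μF, Q=16μC, V=8.00V), C2(5μF, Q=8μC, V=1.60V), C3(3μF, Q=11μC, V=3.67V)
Op 1: CLOSE 1-3: Q_total=27.00, C_total=5.00, V=5.40; Q1=10.80, Q3=16.20; dissipated=11.267

Answer: 5.40 V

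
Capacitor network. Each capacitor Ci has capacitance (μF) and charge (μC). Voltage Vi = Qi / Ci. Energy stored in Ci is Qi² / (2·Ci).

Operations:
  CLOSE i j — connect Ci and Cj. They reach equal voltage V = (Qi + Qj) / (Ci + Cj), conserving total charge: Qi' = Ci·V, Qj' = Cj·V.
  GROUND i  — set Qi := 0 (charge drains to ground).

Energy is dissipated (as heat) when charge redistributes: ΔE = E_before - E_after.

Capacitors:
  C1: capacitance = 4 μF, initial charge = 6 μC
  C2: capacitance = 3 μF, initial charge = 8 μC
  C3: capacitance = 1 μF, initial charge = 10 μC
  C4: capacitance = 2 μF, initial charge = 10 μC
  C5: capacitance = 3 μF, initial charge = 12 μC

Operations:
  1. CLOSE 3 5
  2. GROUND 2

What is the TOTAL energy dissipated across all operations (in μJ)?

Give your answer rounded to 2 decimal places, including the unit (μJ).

Answer: 24.17 μJ

Derivation:
Initial: C1(4μF, Q=6μC, V=1.50V), C2(3μF, Q=8μC, V=2.67V), C3(1μF, Q=10μC, V=10.00V), C4(2μF, Q=10μC, V=5.00V), C5(3μF, Q=12μC, V=4.00V)
Op 1: CLOSE 3-5: Q_total=22.00, C_total=4.00, V=5.50; Q3=5.50, Q5=16.50; dissipated=13.500
Op 2: GROUND 2: Q2=0; energy lost=10.667
Total dissipated: 24.167 μJ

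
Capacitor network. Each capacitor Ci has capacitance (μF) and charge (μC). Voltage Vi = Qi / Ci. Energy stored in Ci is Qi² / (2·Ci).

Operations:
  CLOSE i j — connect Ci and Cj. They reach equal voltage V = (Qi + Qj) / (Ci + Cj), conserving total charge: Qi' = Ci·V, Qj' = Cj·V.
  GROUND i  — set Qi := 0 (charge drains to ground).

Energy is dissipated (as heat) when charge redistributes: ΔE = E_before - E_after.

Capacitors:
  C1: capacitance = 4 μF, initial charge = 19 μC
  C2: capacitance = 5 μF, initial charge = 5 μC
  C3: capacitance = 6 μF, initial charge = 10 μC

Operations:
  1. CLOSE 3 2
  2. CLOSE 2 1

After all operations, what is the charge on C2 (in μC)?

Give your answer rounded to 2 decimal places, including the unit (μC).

Answer: 14.34 μC

Derivation:
Initial: C1(4μF, Q=19μC, V=4.75V), C2(5μF, Q=5μC, V=1.00V), C3(6μF, Q=10μC, V=1.67V)
Op 1: CLOSE 3-2: Q_total=15.00, C_total=11.00, V=1.36; Q3=8.18, Q2=6.82; dissipated=0.606
Op 2: CLOSE 2-1: Q_total=25.82, C_total=9.00, V=2.87; Q2=14.34, Q1=11.47; dissipated=12.742
Final charges: Q1=11.47, Q2=14.34, Q3=8.18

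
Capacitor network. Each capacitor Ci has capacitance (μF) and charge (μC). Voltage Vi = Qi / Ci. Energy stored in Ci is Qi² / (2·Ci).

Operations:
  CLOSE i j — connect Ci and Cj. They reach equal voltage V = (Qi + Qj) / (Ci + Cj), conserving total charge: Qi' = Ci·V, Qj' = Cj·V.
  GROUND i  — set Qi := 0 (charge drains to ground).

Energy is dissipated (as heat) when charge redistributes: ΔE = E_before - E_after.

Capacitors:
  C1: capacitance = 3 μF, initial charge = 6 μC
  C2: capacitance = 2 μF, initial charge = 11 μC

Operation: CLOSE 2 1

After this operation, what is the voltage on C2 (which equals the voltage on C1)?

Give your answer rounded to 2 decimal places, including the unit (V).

Answer: 3.40 V

Derivation:
Initial: C1(3μF, Q=6μC, V=2.00V), C2(2μF, Q=11μC, V=5.50V)
Op 1: CLOSE 2-1: Q_total=17.00, C_total=5.00, V=3.40; Q2=6.80, Q1=10.20; dissipated=7.350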